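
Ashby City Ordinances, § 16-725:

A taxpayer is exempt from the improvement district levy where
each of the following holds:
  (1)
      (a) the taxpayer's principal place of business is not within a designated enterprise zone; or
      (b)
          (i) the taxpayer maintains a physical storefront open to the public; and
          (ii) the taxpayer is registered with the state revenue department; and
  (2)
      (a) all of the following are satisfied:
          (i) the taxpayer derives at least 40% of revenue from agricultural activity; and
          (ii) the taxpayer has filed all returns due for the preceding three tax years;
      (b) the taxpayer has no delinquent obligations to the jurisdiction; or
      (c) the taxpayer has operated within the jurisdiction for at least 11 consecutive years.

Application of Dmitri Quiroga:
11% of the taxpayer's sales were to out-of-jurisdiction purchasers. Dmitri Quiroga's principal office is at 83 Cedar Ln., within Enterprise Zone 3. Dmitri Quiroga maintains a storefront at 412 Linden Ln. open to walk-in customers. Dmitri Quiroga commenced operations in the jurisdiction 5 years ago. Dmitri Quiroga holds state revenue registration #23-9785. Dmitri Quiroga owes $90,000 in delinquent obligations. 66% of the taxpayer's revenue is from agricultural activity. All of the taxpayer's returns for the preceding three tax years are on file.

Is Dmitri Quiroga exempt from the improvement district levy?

Yes — exempt.

(a) not (in enterprise zone) — fails.
(i) has storefront — met.
(ii) state-registered — met.
(b): T AND T → true.
So (1) is satisfied (F OR T).
(i) ≥40% agricultural — satisfied.
(ii) returns current — met.
So (a) is satisfied (T AND T).
(b) no delinquency — not met.
(c) ≥ 11 yrs in jurisdiction — not satisfied.
(2): T OR F OR F → true.
Overall = T AND T = true.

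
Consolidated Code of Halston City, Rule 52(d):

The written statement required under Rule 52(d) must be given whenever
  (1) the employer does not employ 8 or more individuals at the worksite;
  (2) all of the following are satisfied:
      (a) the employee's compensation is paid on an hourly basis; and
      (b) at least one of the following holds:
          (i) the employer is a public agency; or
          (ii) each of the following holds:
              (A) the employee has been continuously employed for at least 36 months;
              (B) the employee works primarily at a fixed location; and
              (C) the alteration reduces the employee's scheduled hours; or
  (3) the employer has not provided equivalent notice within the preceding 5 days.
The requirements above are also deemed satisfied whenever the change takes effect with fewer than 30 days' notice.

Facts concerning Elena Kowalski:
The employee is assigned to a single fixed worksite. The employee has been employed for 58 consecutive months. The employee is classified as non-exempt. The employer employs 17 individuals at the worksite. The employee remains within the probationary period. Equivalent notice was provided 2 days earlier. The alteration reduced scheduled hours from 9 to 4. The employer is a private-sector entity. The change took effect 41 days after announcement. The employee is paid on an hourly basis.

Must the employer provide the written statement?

Yes — required.

(1) not (≥ 8 at site) — not satisfied.
(a) hourly-paid — met.
(i) public agency — not met.
(A) tenure ≥ 36 mo. — met.
(B) fixed location — holds.
(C) hours reduced — satisfied.
So (ii) is satisfied (T AND T AND T).
(b): F OR T → true.
(2): T AND T → true.
(3) no recent notice — not met.
So Overall is satisfied (F OR T OR F).
Exception (< 30 days' notice) — not satisfied.
Result: main true OR exception false → true.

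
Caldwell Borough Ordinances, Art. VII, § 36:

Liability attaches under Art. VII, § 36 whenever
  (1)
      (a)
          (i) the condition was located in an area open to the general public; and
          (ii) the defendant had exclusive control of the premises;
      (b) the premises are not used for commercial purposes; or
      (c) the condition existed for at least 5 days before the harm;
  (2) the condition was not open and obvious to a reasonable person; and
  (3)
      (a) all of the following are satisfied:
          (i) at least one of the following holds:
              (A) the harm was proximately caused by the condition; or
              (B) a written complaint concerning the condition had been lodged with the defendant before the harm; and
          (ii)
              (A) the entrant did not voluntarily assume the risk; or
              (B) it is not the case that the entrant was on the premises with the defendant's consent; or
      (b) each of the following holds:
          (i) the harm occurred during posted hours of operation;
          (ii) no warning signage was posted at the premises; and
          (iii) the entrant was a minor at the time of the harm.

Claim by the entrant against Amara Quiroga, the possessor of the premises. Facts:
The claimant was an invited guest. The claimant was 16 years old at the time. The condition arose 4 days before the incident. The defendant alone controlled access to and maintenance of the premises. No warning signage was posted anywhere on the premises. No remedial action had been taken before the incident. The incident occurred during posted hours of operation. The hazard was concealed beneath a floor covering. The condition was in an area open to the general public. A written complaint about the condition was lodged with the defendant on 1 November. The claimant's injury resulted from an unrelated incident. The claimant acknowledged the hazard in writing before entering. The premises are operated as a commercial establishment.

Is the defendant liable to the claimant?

(i) public area — satisfied.
(ii) exclusive control — holds.
(a): T AND T → true.
(b) not (commercial use) — not met.
(c) condition ≥5 days old — not satisfied.
So (1) is satisfied (T OR F OR F).
(2) not open/obvious — met.
(A) proximate cause — not met.
(B) complaint lodged — met.
(i): F OR T → true.
(A) no assumed risk — not satisfied.
(B) not (consent to enter) — not met.
(ii) = F OR F = false.
So (a) is not satisfied (T AND F).
(i) during posted hours — met.
(ii) no signage posted — met.
(iii) entrant a minor — satisfied.
(b) = T AND T AND T = true.
(3): F OR T → true.
Overall = T AND T AND T = true.

Yes — liable.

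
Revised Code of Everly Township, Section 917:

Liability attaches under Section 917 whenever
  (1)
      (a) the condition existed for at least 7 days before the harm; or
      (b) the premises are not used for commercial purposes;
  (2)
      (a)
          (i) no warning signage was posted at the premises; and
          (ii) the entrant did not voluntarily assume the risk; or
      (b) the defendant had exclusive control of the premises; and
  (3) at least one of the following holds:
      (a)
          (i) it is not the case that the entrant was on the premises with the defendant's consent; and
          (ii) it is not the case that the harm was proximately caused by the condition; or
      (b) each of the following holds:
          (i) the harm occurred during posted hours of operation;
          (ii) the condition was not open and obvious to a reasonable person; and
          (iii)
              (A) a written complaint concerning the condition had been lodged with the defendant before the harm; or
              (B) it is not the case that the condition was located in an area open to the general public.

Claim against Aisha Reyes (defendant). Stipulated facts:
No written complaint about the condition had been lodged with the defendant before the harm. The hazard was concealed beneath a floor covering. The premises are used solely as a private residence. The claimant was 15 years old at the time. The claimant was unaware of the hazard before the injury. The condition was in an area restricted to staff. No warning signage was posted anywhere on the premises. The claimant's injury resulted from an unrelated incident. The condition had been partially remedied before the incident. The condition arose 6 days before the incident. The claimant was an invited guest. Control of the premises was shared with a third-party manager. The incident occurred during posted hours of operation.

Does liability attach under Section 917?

(a) condition ≥7 days old — not met.
(b) not (commercial use) — satisfied.
(1) = F OR T = true.
(i) no signage posted — holds.
(ii) no assumed risk — met.
(a): T AND T → true.
(b) exclusive control — not satisfied.
(2): T OR F → true.
(i) not (consent to enter) — not met.
(ii) not (proximate cause) — satisfied.
(a): F AND T → false.
(i) during posted hours — satisfied.
(ii) not open/obvious — satisfied.
(A) complaint lodged — not met.
(B) not (public area) — satisfied.
So (iii) is satisfied (F OR T).
So (b) is satisfied (T AND T AND T).
So (3) is satisfied (F OR T).
Overall: T AND T AND T → true.

Yes — liable.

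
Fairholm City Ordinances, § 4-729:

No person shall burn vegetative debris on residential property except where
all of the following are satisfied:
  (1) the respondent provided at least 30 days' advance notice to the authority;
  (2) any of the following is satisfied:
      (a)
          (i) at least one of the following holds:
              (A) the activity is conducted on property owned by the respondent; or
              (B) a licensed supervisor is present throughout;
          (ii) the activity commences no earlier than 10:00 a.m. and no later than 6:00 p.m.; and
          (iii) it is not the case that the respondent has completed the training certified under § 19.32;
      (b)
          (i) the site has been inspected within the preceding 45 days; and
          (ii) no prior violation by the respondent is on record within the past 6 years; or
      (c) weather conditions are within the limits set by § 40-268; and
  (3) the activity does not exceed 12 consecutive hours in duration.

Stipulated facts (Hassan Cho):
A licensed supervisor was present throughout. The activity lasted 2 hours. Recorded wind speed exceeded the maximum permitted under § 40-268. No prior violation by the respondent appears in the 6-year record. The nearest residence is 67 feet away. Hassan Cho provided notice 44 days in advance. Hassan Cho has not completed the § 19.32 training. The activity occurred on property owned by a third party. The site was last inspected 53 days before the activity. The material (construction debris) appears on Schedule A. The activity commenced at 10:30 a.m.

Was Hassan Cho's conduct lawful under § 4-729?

(1) ≥30 days' notice — holds.
(A) own property — not met.
(B) supervisor present — holds.
So (i) is satisfied (F OR T).
(ii) start within hours — holds.
(iii) not (training certified) — holds.
So (a) is satisfied (T AND T AND T).
(i) site inspected — not satisfied.
(ii) no prior violation — satisfied.
So (b) is not satisfied (F AND T).
(c) weather ok — not met.
(2): T OR F OR F → true.
(3) ≤ 12 hrs duration — holds.
Overall = T AND T AND T = true.

Yes — lawful.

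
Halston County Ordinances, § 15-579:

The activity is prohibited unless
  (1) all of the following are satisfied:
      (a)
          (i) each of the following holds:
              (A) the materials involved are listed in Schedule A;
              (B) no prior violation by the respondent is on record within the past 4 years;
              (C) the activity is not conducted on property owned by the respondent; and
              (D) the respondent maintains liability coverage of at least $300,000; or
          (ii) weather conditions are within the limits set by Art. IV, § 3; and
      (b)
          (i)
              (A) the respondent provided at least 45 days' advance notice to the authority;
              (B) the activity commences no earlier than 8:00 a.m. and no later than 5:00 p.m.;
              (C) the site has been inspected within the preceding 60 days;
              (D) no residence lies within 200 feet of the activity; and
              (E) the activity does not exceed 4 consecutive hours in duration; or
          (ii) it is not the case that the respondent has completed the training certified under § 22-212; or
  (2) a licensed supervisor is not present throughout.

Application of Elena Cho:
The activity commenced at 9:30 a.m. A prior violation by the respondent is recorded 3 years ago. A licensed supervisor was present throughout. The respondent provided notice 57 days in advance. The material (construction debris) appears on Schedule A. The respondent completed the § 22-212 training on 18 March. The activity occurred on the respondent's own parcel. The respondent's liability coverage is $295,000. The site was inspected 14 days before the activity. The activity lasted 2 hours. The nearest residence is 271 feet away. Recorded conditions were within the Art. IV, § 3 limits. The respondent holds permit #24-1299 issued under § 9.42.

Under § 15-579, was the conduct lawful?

(A) Schedule A material — met.
(B) no prior violation — fails.
(C) not (own property) — not satisfied.
(D) coverage ≥ $300,000 — fails.
(i) = T AND F AND F AND F = false.
(ii) weather ok — met.
So (a) is satisfied (F OR T).
(A) ≥45 days' notice — met.
(B) start within hours — holds.
(C) site inspected — holds.
(D) no residence in 200 ft — satisfied.
(E) ≤ 4 hrs duration — met.
(i) = T AND T AND T AND T AND T = true.
(ii) not (training certified) — fails.
(b): T OR F → true.
So (1) is satisfied (T AND T).
(2) not (supervisor present) — fails.
So Overall is satisfied (T OR F).

Yes — lawful.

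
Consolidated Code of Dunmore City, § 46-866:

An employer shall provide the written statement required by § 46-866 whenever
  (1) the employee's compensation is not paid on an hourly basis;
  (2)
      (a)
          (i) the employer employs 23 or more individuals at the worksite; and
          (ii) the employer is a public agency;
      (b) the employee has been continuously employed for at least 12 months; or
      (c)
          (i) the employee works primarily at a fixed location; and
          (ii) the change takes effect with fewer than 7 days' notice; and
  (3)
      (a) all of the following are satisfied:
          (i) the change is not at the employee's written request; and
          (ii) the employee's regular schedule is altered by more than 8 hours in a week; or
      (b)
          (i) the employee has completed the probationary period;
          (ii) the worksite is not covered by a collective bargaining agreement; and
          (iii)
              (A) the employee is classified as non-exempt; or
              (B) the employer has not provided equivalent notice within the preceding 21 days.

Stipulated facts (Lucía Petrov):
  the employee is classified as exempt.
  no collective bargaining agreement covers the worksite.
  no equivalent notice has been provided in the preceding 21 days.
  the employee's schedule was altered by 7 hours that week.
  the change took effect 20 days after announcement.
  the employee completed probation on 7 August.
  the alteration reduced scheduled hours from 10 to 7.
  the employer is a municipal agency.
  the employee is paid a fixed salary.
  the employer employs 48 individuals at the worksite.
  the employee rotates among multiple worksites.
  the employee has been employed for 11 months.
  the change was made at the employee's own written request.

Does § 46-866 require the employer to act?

Yes — required.

(1) not (hourly-paid) — holds.
(i) ≥ 23 at site — holds.
(ii) public agency — holds.
(a) = T AND T = true.
(b) tenure ≥ 12 mo. — not met.
(i) fixed location — not met.
(ii) < 7 days' notice — not met.
(c): F AND F → false.
(2): T OR F OR F → true.
(i) not employee-requested — not met.
(ii) schedule shift > 8h — not satisfied.
So (a) is not satisfied (F AND F).
(i) past probation — holds.
(ii) no CBA — satisfied.
(A) non-exempt — not met.
(B) no recent notice — holds.
(iii): F OR T → true.
(b): T AND T AND T → true.
So (3) is satisfied (F OR T).
Overall = T AND T AND T = true.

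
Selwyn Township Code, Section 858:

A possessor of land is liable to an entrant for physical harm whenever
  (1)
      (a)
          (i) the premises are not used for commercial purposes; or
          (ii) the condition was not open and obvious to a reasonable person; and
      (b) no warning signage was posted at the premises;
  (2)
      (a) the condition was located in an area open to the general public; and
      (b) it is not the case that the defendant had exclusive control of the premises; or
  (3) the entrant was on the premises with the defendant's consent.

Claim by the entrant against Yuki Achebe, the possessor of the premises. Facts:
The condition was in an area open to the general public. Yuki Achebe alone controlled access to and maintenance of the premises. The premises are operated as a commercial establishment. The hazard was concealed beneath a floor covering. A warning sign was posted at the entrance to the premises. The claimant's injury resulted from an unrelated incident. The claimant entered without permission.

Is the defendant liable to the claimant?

No — not liable.

(i) not (commercial use) — not satisfied.
(ii) not open/obvious — satisfied.
(a): F OR T → true.
(b) no signage posted — fails.
So (1) is not satisfied (T AND F).
(a) public area — met.
(b) not (exclusive control) — fails.
(2) = T AND F = false.
(3) consent to enter — not satisfied.
So Overall is not satisfied (F OR F OR F).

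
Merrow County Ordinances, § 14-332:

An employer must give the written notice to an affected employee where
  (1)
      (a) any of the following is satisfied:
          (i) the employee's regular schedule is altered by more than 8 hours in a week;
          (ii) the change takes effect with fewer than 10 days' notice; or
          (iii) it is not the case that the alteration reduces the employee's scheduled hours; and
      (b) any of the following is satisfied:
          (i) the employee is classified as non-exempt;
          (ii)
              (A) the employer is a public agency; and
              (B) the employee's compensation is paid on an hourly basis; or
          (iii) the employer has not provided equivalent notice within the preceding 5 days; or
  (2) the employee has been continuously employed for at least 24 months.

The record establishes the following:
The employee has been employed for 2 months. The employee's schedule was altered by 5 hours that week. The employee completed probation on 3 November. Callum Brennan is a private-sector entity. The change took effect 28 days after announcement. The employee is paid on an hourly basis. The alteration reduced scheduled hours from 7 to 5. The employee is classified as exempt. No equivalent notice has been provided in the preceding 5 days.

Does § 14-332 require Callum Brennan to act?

No — not required.

(i) schedule shift > 8h — fails.
(ii) < 10 days' notice — not satisfied.
(iii) not (hours reduced) — not met.
So (a) is not satisfied (F OR F OR F).
(i) non-exempt — fails.
(A) public agency — fails.
(B) hourly-paid — met.
(ii): F AND T → false.
(iii) no recent notice — holds.
(b) = F OR F OR T = true.
(1) = F AND T = false.
(2) tenure ≥ 24 mo. — fails.
Overall = F OR F = false.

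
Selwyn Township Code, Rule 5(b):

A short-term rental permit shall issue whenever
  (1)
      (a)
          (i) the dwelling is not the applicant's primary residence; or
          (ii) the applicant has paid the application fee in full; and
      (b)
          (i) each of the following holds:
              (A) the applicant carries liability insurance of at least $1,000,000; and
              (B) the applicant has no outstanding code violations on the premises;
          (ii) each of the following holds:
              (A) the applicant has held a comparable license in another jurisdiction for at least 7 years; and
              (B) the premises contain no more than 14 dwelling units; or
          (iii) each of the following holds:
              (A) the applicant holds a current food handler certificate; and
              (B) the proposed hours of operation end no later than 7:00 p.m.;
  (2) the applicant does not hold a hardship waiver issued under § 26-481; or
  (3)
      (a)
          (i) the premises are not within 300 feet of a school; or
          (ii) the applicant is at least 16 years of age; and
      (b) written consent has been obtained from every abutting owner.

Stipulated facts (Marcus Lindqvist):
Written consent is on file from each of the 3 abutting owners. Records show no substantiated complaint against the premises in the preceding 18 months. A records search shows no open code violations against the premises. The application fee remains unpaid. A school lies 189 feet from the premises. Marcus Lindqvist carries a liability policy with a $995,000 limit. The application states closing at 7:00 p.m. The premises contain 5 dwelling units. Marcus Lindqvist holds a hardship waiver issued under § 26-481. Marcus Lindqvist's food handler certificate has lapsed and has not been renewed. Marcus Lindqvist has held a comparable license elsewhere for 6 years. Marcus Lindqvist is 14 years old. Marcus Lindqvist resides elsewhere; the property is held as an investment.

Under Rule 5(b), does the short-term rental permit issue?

(i) not (primary residence) — holds.
(ii) fee paid — not met.
(a) = T OR F = true.
(A) insurance ≥ $1,000,000 — not satisfied.
(B) no code violations — satisfied.
(i): F AND T → false.
(A) prior license ≥ 7 yr — not satisfied.
(B) ≤ 14 units — satisfied.
So (ii) is not satisfied (F AND T).
(A) food handler cert. — fails.
(B) closes by 7 p.m. — satisfied.
(iii) = F AND T = false.
(b): F OR F OR F → false.
So (1) is not satisfied (T AND F).
(2) not (hardship waiver) — not satisfied.
(i) ≥300 ft from school — not satisfied.
(ii) age ≥ 16 — fails.
So (a) is not satisfied (F OR F).
(b) all abutters consent — holds.
(3): F AND T → false.
Overall: F OR F OR F → false.

No — denied.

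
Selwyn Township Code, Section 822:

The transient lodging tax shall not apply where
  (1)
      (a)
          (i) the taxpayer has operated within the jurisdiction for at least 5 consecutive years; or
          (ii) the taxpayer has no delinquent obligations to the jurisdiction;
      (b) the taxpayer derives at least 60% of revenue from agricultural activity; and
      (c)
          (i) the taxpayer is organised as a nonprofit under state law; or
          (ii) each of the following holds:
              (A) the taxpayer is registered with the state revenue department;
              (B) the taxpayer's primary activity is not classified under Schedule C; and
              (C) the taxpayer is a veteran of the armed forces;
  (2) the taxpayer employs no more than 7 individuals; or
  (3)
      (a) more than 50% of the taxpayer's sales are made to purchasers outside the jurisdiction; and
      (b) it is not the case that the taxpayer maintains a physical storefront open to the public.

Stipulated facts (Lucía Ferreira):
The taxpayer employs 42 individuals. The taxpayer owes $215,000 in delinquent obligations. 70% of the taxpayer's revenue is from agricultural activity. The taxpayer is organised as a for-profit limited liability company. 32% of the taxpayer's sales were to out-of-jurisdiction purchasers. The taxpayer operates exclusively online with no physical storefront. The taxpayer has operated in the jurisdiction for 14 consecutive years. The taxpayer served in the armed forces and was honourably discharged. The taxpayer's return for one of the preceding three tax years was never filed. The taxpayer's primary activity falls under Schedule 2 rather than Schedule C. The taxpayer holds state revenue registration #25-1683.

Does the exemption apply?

Yes — exempt.

(i) ≥ 5 yrs in jurisdiction — holds.
(ii) no delinquency — not satisfied.
(a): T OR F → true.
(b) ≥60% agricultural — met.
(i) nonprofit — not met.
(A) state-registered — satisfied.
(B) not (Schedule C activity) — satisfied.
(C) veteran — holds.
(ii): T AND T AND T → true.
So (c) is satisfied (F OR T).
(1): T AND T AND T → true.
(2) ≤ 7 employees — not met.
(a) >50% out-of-jur. sales — fails.
(b) not (has storefront) — holds.
(3) = F AND T = false.
So Overall is satisfied (T OR F OR F).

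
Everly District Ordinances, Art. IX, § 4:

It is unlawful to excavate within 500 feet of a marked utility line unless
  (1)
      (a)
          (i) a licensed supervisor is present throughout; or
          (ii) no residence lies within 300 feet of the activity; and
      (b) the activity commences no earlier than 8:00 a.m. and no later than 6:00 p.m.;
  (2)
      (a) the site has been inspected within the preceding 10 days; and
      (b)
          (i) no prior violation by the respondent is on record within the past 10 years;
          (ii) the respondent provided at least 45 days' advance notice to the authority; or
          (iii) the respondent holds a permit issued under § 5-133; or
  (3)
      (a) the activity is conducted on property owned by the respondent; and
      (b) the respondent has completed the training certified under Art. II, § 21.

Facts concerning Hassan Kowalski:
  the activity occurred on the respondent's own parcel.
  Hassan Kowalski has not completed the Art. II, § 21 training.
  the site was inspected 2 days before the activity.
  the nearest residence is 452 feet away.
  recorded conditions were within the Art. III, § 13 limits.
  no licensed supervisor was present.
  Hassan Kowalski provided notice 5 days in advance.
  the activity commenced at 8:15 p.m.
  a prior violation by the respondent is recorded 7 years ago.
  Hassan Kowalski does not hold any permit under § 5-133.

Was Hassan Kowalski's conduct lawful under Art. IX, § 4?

(i) supervisor present — not satisfied.
(ii) no residence in 300 ft — satisfied.
(a): F OR T → true.
(b) start within hours — fails.
(1): T AND F → false.
(a) site inspected — met.
(i) no prior violation — not satisfied.
(ii) ≥45 days' notice — fails.
(iii) holds permit — not satisfied.
So (b) is not satisfied (F OR F OR F).
(2) = T AND F = false.
(a) own property — met.
(b) training certified — not satisfied.
(3) = T AND F = false.
So Overall is not satisfied (F OR F OR F).

No — unlawful.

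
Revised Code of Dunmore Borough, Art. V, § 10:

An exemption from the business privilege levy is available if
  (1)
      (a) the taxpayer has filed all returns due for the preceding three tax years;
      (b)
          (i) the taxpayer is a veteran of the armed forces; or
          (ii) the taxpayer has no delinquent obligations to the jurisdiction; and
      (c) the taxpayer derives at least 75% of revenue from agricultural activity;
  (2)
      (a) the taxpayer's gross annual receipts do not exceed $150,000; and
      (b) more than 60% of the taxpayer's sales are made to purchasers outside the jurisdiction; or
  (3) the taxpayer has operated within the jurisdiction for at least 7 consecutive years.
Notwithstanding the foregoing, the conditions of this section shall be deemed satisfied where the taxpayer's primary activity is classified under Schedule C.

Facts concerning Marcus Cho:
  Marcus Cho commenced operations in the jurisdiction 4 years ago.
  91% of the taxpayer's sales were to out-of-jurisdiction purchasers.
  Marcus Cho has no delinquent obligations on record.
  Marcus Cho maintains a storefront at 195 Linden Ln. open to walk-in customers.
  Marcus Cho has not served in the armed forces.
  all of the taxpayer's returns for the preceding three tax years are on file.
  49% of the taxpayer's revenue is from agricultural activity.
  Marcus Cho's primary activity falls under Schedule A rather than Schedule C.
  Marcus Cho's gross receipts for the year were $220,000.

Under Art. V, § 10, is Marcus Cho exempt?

(a) returns current — holds.
(i) veteran — not met.
(ii) no delinquency — satisfied.
So (b) is satisfied (F OR T).
(c) ≥75% agricultural — fails.
So (1) is not satisfied (T AND T AND F).
(a) receipts ≤ $150,000 — fails.
(b) >60% out-of-jur. sales — satisfied.
So (2) is not satisfied (F AND T).
(3) ≥ 7 yrs in jurisdiction — not met.
Overall = F OR F OR F = false.
Exception (Schedule C activity) — not satisfied.
Result: main false OR exception false → false.

No — not exempt.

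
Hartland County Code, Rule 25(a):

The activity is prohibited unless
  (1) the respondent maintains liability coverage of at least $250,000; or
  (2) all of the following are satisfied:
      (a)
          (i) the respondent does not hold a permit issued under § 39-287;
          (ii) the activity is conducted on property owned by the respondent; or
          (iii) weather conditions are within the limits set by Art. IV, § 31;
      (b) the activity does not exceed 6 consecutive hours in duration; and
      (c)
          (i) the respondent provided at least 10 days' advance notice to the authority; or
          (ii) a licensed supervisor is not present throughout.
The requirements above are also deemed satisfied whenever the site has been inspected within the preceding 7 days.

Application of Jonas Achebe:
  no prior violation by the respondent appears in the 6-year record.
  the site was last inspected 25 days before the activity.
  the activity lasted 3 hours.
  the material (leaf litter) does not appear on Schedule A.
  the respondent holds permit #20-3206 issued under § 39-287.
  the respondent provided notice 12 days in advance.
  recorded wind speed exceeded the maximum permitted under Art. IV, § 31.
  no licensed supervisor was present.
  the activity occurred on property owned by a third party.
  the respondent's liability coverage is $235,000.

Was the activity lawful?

No — unlawful.

(1) coverage ≥ $250,000 — fails.
(i) not (holds permit) — not satisfied.
(ii) own property — not met.
(iii) weather ok — fails.
(a) = F OR F OR F = false.
(b) ≤ 6 hrs duration — met.
(i) ≥10 days' notice — satisfied.
(ii) not (supervisor present) — satisfied.
(c): T OR T → true.
(2): F AND T AND T → false.
Overall = F OR F = false.
Exception (site inspected) — not satisfied.
Result: main false OR exception false → false.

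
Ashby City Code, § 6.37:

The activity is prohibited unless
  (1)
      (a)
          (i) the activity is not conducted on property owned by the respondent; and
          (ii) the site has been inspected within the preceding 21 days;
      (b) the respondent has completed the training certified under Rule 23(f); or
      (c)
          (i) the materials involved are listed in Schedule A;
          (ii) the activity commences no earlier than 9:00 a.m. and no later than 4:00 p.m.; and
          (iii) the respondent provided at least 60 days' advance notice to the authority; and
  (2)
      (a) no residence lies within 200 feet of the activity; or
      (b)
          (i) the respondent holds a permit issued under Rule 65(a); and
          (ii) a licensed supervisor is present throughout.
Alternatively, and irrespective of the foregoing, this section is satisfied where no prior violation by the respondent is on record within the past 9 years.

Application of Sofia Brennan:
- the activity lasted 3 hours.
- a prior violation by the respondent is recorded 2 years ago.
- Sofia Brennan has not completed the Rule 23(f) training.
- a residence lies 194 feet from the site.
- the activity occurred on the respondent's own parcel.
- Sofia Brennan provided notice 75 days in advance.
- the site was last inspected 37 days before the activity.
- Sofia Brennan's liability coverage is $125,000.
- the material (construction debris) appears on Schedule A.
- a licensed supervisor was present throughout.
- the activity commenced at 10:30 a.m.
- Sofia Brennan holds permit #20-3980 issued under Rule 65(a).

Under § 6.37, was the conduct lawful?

(i) not (own property) — not satisfied.
(ii) site inspected — not met.
(a): F AND F → false.
(b) training certified — not satisfied.
(i) Schedule A material — holds.
(ii) start within hours — holds.
(iii) ≥60 days' notice — satisfied.
(c): T AND T AND T → true.
(1) = F OR F OR T = true.
(a) no residence in 200 ft — fails.
(i) holds permit — met.
(ii) supervisor present — satisfied.
(b) = T AND T = true.
So (2) is satisfied (F OR T).
Overall = T AND T = true.
Exception (no prior violation) — not satisfied.
Result: main true OR exception false → true.

Yes — lawful.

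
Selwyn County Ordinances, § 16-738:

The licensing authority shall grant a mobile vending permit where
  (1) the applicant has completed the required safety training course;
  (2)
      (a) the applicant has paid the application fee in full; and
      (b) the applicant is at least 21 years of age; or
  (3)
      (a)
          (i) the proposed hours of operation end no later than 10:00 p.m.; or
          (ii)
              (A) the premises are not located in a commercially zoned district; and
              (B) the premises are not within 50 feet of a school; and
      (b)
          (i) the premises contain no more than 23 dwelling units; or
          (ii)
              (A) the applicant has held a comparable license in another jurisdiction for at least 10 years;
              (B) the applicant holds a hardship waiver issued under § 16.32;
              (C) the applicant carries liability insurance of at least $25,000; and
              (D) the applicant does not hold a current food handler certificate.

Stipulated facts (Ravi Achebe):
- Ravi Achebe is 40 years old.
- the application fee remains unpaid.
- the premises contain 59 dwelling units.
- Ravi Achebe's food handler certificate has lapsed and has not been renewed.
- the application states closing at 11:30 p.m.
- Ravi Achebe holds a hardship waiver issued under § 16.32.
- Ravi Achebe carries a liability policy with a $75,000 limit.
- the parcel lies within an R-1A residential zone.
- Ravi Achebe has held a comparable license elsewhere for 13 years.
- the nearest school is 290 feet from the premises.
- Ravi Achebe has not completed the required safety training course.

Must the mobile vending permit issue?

(1) safety training — not met.
(a) fee paid — not satisfied.
(b) age ≥ 21 — satisfied.
So (2) is not satisfied (F AND T).
(i) closes by 10 p.m. — not satisfied.
(A) not (commercially zoned) — holds.
(B) ≥50 ft from school — holds.
So (ii) is satisfied (T AND T).
(a) = F OR T = true.
(i) ≤ 23 units — not met.
(A) prior license ≥ 10 yr — met.
(B) hardship waiver — met.
(C) insurance ≥ $25,000 — satisfied.
(D) not (food handler cert.) — met.
So (ii) is satisfied (T AND T AND T AND T).
(b): F OR T → true.
(3) = T AND T = true.
Overall = F OR F OR T = true.

Yes — granted.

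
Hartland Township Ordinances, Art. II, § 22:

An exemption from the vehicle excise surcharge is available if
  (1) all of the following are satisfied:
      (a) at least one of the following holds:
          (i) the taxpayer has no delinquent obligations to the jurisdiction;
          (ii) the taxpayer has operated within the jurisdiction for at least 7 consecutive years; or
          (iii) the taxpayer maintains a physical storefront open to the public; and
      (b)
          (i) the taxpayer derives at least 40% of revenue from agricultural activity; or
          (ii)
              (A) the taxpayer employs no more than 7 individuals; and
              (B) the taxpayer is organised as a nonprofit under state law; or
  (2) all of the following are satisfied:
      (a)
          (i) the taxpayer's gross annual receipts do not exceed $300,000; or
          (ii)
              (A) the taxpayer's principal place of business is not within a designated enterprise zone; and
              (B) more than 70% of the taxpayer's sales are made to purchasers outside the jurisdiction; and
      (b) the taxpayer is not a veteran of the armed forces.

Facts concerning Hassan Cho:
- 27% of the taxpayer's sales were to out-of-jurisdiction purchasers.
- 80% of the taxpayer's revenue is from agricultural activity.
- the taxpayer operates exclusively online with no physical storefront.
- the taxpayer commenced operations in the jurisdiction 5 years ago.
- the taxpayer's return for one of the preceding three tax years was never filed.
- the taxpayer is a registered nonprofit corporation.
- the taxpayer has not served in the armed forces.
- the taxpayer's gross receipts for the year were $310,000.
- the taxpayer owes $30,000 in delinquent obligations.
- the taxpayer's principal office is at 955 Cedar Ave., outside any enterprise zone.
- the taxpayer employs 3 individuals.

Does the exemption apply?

No — not exempt.

(i) no delinquency — not satisfied.
(ii) ≥ 7 yrs in jurisdiction — fails.
(iii) has storefront — fails.
(a) = F OR F OR F = false.
(i) ≥40% agricultural — met.
(A) ≤ 7 employees — met.
(B) nonprofit — satisfied.
So (ii) is satisfied (T AND T).
So (b) is satisfied (T OR T).
(1) = F AND T = false.
(i) receipts ≤ $300,000 — fails.
(A) not (in enterprise zone) — satisfied.
(B) >70% out-of-jur. sales — not satisfied.
So (ii) is not satisfied (T AND F).
(a) = F OR F = false.
(b) not (veteran) — satisfied.
(2) = F AND T = false.
Overall = F OR F = false.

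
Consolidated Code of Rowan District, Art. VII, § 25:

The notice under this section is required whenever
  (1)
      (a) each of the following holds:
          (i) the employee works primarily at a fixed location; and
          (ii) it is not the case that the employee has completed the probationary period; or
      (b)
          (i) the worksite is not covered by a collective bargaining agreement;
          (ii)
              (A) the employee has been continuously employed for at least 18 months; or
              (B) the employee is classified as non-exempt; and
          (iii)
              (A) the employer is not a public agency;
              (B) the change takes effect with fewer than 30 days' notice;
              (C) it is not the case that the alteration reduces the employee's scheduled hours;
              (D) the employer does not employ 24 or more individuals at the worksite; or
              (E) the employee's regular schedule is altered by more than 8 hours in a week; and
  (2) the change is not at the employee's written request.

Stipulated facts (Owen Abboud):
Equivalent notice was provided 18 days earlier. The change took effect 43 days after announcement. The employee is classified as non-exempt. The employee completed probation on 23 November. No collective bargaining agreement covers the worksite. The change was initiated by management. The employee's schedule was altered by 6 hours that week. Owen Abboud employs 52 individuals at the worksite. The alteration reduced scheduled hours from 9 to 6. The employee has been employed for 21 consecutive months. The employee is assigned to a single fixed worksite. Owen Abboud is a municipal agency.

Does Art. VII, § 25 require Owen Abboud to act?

(i) fixed location — met.
(ii) not (past probation) — fails.
(a) = T AND F = false.
(i) no CBA — holds.
(A) tenure ≥ 18 mo. — met.
(B) non-exempt — holds.
(ii): T OR T → true.
(A) not (public agency) — not met.
(B) < 30 days' notice — not met.
(C) not (hours reduced) — not satisfied.
(D) not (≥ 24 at site) — not met.
(E) schedule shift > 8h — not met.
(iii) = F OR F OR F OR F OR F = false.
So (b) is not satisfied (T AND T AND F).
So (1) is not satisfied (F OR F).
(2) not employee-requested — holds.
So Overall is not satisfied (F AND T).

No — not required.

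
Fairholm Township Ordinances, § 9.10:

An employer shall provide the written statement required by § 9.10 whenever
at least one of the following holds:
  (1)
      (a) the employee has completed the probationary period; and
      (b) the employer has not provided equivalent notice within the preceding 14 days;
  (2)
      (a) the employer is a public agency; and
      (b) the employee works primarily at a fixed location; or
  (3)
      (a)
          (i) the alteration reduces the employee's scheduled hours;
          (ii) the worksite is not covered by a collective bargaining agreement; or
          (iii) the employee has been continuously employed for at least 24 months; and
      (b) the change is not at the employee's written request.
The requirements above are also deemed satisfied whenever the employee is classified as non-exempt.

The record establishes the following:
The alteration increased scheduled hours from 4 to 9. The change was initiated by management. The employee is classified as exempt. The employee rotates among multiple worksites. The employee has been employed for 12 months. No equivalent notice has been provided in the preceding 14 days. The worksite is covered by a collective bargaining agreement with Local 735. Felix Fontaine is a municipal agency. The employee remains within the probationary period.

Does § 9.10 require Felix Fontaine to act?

(a) past probation — fails.
(b) no recent notice — met.
(1) = F AND T = false.
(a) public agency — met.
(b) fixed location — fails.
(2): T AND F → false.
(i) hours reduced — not met.
(ii) no CBA — not met.
(iii) tenure ≥ 24 mo. — not met.
(a): F OR F OR F → false.
(b) not employee-requested — met.
(3): F AND T → false.
Overall = F OR F OR F = false.
Exception (non-exempt) — not satisfied.
Result: main false OR exception false → false.

No — not required.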